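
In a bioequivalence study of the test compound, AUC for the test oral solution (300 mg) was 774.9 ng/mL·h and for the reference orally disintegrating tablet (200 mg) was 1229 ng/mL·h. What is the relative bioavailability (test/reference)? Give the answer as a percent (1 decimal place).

F_rel = 42.0%

F_rel = (AUC_test/D_test) / (AUC_ref/D_ref)
      = (774.9/300) / (1229/200)
      = 2.583 / 6.145 = 0.4203 = 42.03%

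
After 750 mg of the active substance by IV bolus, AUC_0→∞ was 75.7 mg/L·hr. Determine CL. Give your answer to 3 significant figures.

CL = Dose_iv / AUC_0→∞
   = 750 / 75.7 = 9.90753 L/hr

CL = 9.91 L/hr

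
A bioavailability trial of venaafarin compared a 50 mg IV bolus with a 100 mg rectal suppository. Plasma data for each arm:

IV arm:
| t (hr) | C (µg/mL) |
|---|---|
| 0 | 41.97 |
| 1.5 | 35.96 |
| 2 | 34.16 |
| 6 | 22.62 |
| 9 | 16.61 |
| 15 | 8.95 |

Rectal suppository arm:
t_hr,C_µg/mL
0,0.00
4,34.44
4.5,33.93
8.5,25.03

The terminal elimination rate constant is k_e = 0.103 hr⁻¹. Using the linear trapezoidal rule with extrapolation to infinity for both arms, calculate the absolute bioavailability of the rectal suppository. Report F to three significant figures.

Trapezoidal AUC_0→15 (IV):
  [0→1.5]: (41.97+35.96)/2 × 1.5 = 58.4475
  [1.5→2]: (35.96+34.16)/2 × 0.5 = 17.53
  [2→6]: (34.16+22.62)/2 × 4 = 113.56
  [6→9]: (22.62+16.61)/2 × 3 = 58.845
  [9→15]: (16.61+8.95)/2 × 6 = 76.68
  Sum = 325.0625 µg/mL·hr
IV tail: 8.95/0.103 = 86.893; AUC_iv,0→∞ = 325.0625 + 86.893 = 411.9555 µg/mL·hr
Trapezoidal AUC_0→8.5 (rectal suppository):
  [0→4]: (0.00+34.44)/2 × 4 = 68.88
  [4→4.5]: (34.44+33.93)/2 × 0.5 = 17.0925
  [4.5→8.5]: (33.93+25.03)/2 × 4 = 117.92
  Sum = 203.8925 µg/mL·hr
rectal suppository tail: 25.03/0.103 = 243.010; AUC_ev,0→∞ = 203.8925 + 243.010 = 446.9025 µg/mL·hr
F = (AUC_ev/D_ev)/(AUC_iv/D_iv) = (446.9025/100)/(411.9555/50) = 4.469025/8.23911 = 0.5424

F = 0.542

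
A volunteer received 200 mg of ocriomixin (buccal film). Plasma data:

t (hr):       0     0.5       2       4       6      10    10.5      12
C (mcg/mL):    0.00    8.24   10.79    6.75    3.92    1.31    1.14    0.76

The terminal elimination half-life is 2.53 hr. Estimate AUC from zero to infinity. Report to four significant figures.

AUC = 59.81 mcg/mL·hr

Trapezoidal AUC_0→12:
  [0→0.5]: (0.00+8.24)/2 × 0.5 = 2.06
  [0.5→2]: (8.24+10.79)/2 × 1.5 = 14.2725
  [2→4]: (10.79+6.75)/2 × 2 = 17.54
  [4→6]: (6.75+3.92)/2 × 2 = 10.67
  [6→10]: (3.92+1.31)/2 × 4 = 10.46
  [10→10.5]: (1.31+1.14)/2 × 0.5 = 0.6125
  [10.5→12]: (1.14+0.76)/2 × 1.5 = 1.425
  Sum = 57.04 mcg/mL·hr
k_e = ln2 / t½ = 0.693147 / 2.53 = 0.2740 hr^-1
Extrapolated tail: C_last / k_e = 0.76 / 0.274 = 2.774
AUC_0→∞ = 57.04 + 2.774 = 59.814 mcg/mL·hr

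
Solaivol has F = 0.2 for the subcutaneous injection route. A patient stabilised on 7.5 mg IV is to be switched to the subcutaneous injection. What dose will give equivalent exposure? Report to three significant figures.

For equal systemic exposure: F × D_ev = D_iv
D_ev = D_iv / F = 7.5 / 0.2 = 37.5 mg

D_subcutaneous = 37.5 mg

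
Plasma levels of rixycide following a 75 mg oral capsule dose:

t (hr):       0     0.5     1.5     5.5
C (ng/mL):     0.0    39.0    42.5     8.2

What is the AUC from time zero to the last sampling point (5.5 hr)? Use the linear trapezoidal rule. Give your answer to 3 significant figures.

AUC = 152 ng/mL·hr

Trapezoidal AUC_0→5.5:
  [0→0.5]: (0.0+39.0)/2 × 0.5 = 9.75
  [0.5→1.5]: (39.0+42.5)/2 × 1 = 40.75
  [1.5→5.5]: (42.5+8.2)/2 × 4 = 101.4
  Sum = 151.9 ng/mL·hr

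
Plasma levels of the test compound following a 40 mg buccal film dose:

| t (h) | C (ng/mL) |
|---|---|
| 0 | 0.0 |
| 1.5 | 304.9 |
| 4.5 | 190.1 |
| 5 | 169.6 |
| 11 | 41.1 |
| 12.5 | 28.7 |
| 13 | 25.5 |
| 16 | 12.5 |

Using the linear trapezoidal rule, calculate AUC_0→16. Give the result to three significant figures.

AUC = 1820 ng/mL·h

Trapezoidal AUC_0→16:
  [0→1.5]: (0.0+304.9)/2 × 1.5 = 228.675
  [1.5→4.5]: (304.9+190.1)/2 × 3 = 742.5
  [4.5→5]: (190.1+169.6)/2 × 0.5 = 89.925
  [5→11]: (169.6+41.1)/2 × 6 = 632.1
  [11→12.5]: (41.1+28.7)/2 × 1.5 = 52.35
  [12.5→13]: (28.7+25.5)/2 × 0.5 = 13.55
  [13→16]: (25.5+12.5)/2 × 3 = 57.0
  Sum = 1816.1 ng/mL·h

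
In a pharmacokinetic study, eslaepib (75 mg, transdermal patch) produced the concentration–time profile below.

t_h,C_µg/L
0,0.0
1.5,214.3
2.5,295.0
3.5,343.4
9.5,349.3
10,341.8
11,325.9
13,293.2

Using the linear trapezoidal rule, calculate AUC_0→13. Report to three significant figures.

AUC = 3940 µg/L·h

Trapezoidal AUC_0→13:
  [0→1.5]: (0.0+214.3)/2 × 1.5 = 160.725
  [1.5→2.5]: (214.3+295.0)/2 × 1 = 254.65
  [2.5→3.5]: (295.0+343.4)/2 × 1 = 319.2
  [3.5→9.5]: (343.4+349.3)/2 × 6 = 2078.1
  [9.5→10]: (349.3+341.8)/2 × 0.5 = 172.775
  [10→11]: (341.8+325.9)/2 × 1 = 333.85
  [11→13]: (325.9+293.2)/2 × 2 = 619.1
  Sum = 3938.4 µg/L·h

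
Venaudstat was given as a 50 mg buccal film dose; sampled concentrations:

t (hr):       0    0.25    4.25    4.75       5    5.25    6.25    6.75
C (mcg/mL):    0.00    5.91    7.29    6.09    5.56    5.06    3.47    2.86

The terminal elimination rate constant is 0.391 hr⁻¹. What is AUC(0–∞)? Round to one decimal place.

AUC = 46.4 mcg/mL·hr

Trapezoidal AUC_0→6.75:
  [0→0.25]: (0.00+5.91)/2 × 0.25 = 0.73875
  [0.25→4.25]: (5.91+7.29)/2 × 4 = 26.4
  [4.25→4.75]: (7.29+6.09)/2 × 0.5 = 3.345
  [4.75→5]: (6.09+5.56)/2 × 0.25 = 1.45625
  [5→5.25]: (5.56+5.06)/2 × 0.25 = 1.3275
  [5.25→6.25]: (5.06+3.47)/2 × 1 = 4.265
  [6.25→6.75]: (3.47+2.86)/2 × 0.5 = 1.5825
  Sum = 39.115 mcg/mL·hr
Extrapolated tail: C_last / k_e = 2.86 / 0.391 = 7.315
AUC_0→∞ = 39.115 + 7.315 = 46.43 mcg/mL·hr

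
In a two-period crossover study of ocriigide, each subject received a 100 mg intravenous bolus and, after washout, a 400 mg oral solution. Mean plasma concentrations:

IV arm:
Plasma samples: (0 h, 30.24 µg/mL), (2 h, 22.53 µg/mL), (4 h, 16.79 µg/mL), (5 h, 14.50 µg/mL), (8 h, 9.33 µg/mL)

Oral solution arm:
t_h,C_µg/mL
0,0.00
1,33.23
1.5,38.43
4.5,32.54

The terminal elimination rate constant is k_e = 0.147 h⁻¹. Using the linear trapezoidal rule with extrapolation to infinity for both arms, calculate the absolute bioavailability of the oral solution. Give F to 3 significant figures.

F = 0.438

Trapezoidal AUC_0→8 (IV):
  [0→2]: (30.24+22.53)/2 × 2 = 52.77
  [2→4]: (22.53+16.79)/2 × 2 = 39.32
  [4→5]: (16.79+14.50)/2 × 1 = 15.645
  [5→8]: (14.50+9.33)/2 × 3 = 35.745
  Sum = 143.48 µg/mL·h
IV tail: 9.33/0.147 = 63.469; AUC_iv,0→∞ = 143.48 + 63.469 = 206.949 µg/mL·h
Trapezoidal AUC_0→4.5 (oral solution):
  [0→1]: (0.00+33.23)/2 × 1 = 16.615
  [1→1.5]: (33.23+38.43)/2 × 0.5 = 17.915
  [1.5→4.5]: (38.43+32.54)/2 × 3 = 106.455
  Sum = 140.985 µg/mL·h
oral solution tail: 32.54/0.147 = 221.361; AUC_ev,0→∞ = 140.985 + 221.361 = 362.346 µg/mL·h
F = (AUC_ev/D_ev)/(AUC_iv/D_iv) = (362.346/400)/(206.949/100) = 0.905865/2.06949 = 0.4377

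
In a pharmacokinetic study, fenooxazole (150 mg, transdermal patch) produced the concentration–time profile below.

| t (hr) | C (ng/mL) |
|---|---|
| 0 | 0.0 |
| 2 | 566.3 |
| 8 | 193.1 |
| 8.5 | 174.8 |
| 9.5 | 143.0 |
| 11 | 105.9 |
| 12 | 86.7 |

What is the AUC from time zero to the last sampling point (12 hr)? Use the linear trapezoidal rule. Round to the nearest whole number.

Trapezoidal AUC_0→12:
  [0→2]: (0.0+566.3)/2 × 2 = 566.3
  [2→8]: (566.3+193.1)/2 × 6 = 2278.2
  [8→8.5]: (193.1+174.8)/2 × 0.5 = 91.975
  [8.5→9.5]: (174.8+143.0)/2 × 1 = 158.9
  [9.5→11]: (143.0+105.9)/2 × 1.5 = 186.675
  [11→12]: (105.9+86.7)/2 × 1 = 96.3
  Sum = 3378.35 ng/mL·hr

AUC = 3378 ng/mL·hr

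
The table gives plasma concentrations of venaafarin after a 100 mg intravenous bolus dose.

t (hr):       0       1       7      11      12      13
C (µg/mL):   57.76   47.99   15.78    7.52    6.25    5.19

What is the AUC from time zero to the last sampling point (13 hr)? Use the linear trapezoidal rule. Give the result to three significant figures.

Trapezoidal AUC_0→13:
  [0→1]: (57.76+47.99)/2 × 1 = 52.875
  [1→7]: (47.99+15.78)/2 × 6 = 191.31
  [7→11]: (15.78+7.52)/2 × 4 = 46.6
  [11→12]: (7.52+6.25)/2 × 1 = 6.885
  [12→13]: (6.25+5.19)/2 × 1 = 5.72
  Sum = 303.39 µg/mL·hr

AUC = 303 µg/mL·hr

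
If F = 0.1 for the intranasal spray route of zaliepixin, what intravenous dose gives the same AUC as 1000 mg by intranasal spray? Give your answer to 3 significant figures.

D_iv = 100 mg

Systemic exposure from an extravascular dose = F × D_ev, so the equivalent IV dose is F × D_ev.
D_iv = F × D_ev = 0.1 × 1000 = 100 mg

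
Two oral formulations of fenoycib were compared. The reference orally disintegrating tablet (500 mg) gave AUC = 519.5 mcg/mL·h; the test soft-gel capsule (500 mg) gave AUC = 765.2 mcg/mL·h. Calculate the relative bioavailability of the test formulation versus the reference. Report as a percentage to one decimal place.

F_rel = (AUC_test/D_test) / (AUC_ref/D_ref)
      = (765.2/500) / (519.5/500)
      = 1.5304 / 1.039 = 1.4730 = 147.30%

F_rel = 147.3%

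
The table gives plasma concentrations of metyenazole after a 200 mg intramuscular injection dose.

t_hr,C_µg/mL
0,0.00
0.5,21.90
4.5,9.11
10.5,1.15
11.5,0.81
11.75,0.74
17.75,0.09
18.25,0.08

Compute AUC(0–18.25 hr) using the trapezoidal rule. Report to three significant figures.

Trapezoidal AUC_0→18.25:
  [0→0.5]: (0.00+21.90)/2 × 0.5 = 5.475
  [0.5→4.5]: (21.90+9.11)/2 × 4 = 62.02
  [4.5→10.5]: (9.11+1.15)/2 × 6 = 30.78
  [10.5→11.5]: (1.15+0.81)/2 × 1 = 0.98
  [11.5→11.75]: (0.81+0.74)/2 × 0.25 = 0.19375
  [11.75→17.75]: (0.74+0.09)/2 × 6 = 2.49
  [17.75→18.25]: (0.09+0.08)/2 × 0.5 = 0.0425
  Sum = 101.98125 µg/mL·hr

AUC = 102 µg/mL·hr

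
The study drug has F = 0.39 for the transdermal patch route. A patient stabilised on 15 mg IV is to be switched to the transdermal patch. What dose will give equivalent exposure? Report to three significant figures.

For equal systemic exposure: F × D_ev = D_iv
D_ev = D_iv / F = 15 / 0.39 = 38.4615 mg

D_transdermal = 38.5 mg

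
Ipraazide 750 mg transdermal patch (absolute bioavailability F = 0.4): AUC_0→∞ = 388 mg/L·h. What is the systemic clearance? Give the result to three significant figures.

CL = F × Dose / AUC_0→∞
   = 0.4 × 750 / 388 = 0.773196 L/h

CL = 0.773 L/h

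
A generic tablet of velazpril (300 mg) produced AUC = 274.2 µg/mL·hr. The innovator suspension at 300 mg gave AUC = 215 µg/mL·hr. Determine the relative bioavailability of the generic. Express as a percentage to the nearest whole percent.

F_rel = 128%

F_rel = (AUC_test/D_test) / (AUC_ref/D_ref)
      = (274.2/300) / (215/300)
      = 0.914 / 0.716667 = 1.2753 = 127.53%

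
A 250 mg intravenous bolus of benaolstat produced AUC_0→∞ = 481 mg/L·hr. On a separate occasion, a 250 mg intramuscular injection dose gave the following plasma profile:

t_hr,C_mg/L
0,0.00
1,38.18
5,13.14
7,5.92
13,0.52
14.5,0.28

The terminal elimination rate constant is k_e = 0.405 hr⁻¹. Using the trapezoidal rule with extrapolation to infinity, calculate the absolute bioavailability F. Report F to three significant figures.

F = 0.336

Trapezoidal AUC_0→14.5 (intramuscular injection):
  [0→1]: (0.00+38.18)/2 × 1 = 19.09
  [1→5]: (38.18+13.14)/2 × 4 = 102.64
  [5→7]: (13.14+5.92)/2 × 2 = 19.06
  [7→13]: (5.92+0.52)/2 × 6 = 19.32
  [13→14.5]: (0.52+0.28)/2 × 1.5 = 0.6
  Sum = 160.71 mg/L·hr
Tail: C_last/k_e = 0.28/0.405 = 0.691
AUC_0→∞ (intramuscular injection) = 160.71 + 0.691 = 161.401 mg/L·hr
F = (AUC_ev/D_ev)/(AUC_iv/D_iv) = (161.401/250)/(481/250) = 0.645604/1.924 = 0.3356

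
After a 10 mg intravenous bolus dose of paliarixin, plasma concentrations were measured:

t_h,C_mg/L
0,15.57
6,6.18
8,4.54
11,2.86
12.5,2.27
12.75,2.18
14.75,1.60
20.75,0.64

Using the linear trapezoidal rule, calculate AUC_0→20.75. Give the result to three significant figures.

AUC = 102 mg/L·h

Trapezoidal AUC_0→20.75:
  [0→6]: (15.57+6.18)/2 × 6 = 65.25
  [6→8]: (6.18+4.54)/2 × 2 = 10.72
  [8→11]: (4.54+2.86)/2 × 3 = 11.1
  [11→12.5]: (2.86+2.27)/2 × 1.5 = 3.8475
  [12.5→12.75]: (2.27+2.18)/2 × 0.25 = 0.55625
  [12.75→14.75]: (2.18+1.60)/2 × 2 = 3.78
  [14.75→20.75]: (1.60+0.64)/2 × 6 = 6.72
  Sum = 101.97375 mg/L·h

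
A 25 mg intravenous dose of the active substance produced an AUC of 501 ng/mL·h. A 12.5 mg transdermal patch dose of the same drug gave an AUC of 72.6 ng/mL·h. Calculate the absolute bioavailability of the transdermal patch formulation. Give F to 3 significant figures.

F = 0.290

F = (AUC_ev / D_ev) / (AUC_iv / D_iv)
  = (72.6/12.5) / (501/25)
  = 5.808 / 20.04 = 0.2898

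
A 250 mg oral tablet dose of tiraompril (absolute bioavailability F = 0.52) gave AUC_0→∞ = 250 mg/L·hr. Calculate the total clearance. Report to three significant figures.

CL = 0.520 L/hr

CL = F × Dose / AUC_0→∞
   = 0.52 × 250 / 250 = 0.52 L/hr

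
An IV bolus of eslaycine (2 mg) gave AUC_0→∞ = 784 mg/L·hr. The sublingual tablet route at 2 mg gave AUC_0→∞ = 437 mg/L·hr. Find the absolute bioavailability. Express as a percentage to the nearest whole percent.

F = (AUC_ev / D_ev) / (AUC_iv / D_iv)
  = (437/2) / (784/2)
  = 218.5 / 392 = 0.5574
  = 55.74%

F = 56%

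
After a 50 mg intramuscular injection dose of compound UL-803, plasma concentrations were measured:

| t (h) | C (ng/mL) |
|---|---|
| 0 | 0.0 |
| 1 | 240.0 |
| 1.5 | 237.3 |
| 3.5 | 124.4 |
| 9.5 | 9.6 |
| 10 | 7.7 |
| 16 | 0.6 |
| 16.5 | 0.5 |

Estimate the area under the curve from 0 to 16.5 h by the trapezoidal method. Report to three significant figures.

Trapezoidal AUC_0→16.5:
  [0→1]: (0.0+240.0)/2 × 1 = 120.0
  [1→1.5]: (240.0+237.3)/2 × 0.5 = 119.325
  [1.5→3.5]: (237.3+124.4)/2 × 2 = 361.7
  [3.5→9.5]: (124.4+9.6)/2 × 6 = 402.0
  [9.5→10]: (9.6+7.7)/2 × 0.5 = 4.325
  [10→16]: (7.7+0.6)/2 × 6 = 24.9
  [16→16.5]: (0.6+0.5)/2 × 0.5 = 0.275
  Sum = 1032.525 ng/mL·h

AUC = 1030 ng/mL·h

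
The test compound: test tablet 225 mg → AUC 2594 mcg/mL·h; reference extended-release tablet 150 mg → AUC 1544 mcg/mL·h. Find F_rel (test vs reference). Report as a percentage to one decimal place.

F_rel = 112.0%

F_rel = (AUC_test/D_test) / (AUC_ref/D_ref)
      = (2594/225) / (1544/150)
      = 11.5289 / 10.2933 = 1.1200 = 112.00%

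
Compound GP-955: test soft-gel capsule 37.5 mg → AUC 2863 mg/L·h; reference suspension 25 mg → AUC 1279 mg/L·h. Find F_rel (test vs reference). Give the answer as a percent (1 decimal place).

F_rel = 149.2%

F_rel = (AUC_test/D_test) / (AUC_ref/D_ref)
      = (2863/37.5) / (1279/25)
      = 76.3467 / 51.16 = 1.4923 = 149.23%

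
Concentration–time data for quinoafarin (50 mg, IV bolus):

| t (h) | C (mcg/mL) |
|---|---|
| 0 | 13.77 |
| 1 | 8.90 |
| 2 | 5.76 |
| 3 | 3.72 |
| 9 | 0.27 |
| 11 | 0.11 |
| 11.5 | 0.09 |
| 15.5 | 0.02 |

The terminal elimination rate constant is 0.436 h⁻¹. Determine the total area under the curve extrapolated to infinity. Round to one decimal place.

AUC = 36.1 mcg/mL·h

Trapezoidal AUC_0→15.5:
  [0→1]: (13.77+8.90)/2 × 1 = 11.335
  [1→2]: (8.90+5.76)/2 × 1 = 7.33
  [2→3]: (5.76+3.72)/2 × 1 = 4.74
  [3→9]: (3.72+0.27)/2 × 6 = 11.97
  [9→11]: (0.27+0.11)/2 × 2 = 0.38
  [11→11.5]: (0.11+0.09)/2 × 0.5 = 0.05
  [11.5→15.5]: (0.09+0.02)/2 × 4 = 0.22
  Sum = 36.025 mcg/mL·h
Extrapolated tail: C_last / k_e = 0.02 / 0.436 = 0.046
AUC_0→∞ = 36.025 + 0.046 = 36.071 mcg/mL·h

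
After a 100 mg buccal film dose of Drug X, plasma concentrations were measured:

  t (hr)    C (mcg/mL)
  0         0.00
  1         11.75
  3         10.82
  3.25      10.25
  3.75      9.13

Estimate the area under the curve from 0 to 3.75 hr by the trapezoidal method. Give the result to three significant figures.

Trapezoidal AUC_0→3.75:
  [0→1]: (0.00+11.75)/2 × 1 = 5.875
  [1→3]: (11.75+10.82)/2 × 2 = 22.57
  [3→3.25]: (10.82+10.25)/2 × 0.25 = 2.63375
  [3.25→3.75]: (10.25+9.13)/2 × 0.5 = 4.845
  Sum = 35.92375 mcg/mL·hr

AUC = 35.9 mcg/mL·hr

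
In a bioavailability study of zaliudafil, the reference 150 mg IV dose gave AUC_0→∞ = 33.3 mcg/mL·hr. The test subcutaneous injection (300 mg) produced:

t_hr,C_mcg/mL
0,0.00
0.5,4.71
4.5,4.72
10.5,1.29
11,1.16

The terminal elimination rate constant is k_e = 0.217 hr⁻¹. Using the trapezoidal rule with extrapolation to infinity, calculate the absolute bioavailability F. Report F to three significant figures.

F = 0.661

Trapezoidal AUC_0→11 (subcutaneous injection):
  [0→0.5]: (0.00+4.71)/2 × 0.5 = 1.1775
  [0.5→4.5]: (4.71+4.72)/2 × 4 = 18.86
  [4.5→10.5]: (4.72+1.29)/2 × 6 = 18.03
  [10.5→11]: (1.29+1.16)/2 × 0.5 = 0.6125
  Sum = 38.68 mcg/mL·hr
Tail: C_last/k_e = 1.16/0.217 = 5.346
AUC_0→∞ (subcutaneous injection) = 38.68 + 5.346 = 44.026 mcg/mL·hr
F = (AUC_ev/D_ev)/(AUC_iv/D_iv) = (44.026/300)/(33.3/150) = 0.146753/0.222 = 0.6610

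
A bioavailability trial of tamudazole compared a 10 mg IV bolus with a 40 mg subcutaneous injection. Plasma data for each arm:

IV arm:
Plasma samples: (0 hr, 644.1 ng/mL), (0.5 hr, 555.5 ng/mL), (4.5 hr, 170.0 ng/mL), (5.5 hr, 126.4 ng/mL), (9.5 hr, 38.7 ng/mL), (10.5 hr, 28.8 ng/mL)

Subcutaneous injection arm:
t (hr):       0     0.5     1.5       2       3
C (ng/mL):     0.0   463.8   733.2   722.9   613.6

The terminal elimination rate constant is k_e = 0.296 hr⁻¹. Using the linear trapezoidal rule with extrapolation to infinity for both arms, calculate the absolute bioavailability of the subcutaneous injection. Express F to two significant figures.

F = 0.40

Trapezoidal AUC_0→10.5 (IV):
  [0→0.5]: (644.1+555.5)/2 × 0.5 = 299.9
  [0.5→4.5]: (555.5+170.0)/2 × 4 = 1451.0
  [4.5→5.5]: (170.0+126.4)/2 × 1 = 148.2
  [5.5→9.5]: (126.4+38.7)/2 × 4 = 330.2
  [9.5→10.5]: (38.7+28.8)/2 × 1 = 33.75
  Sum = 2263.05 ng/mL·hr
IV tail: 28.8/0.296 = 97.297; AUC_iv,0→∞ = 2263.05 + 97.297 = 2360.347 ng/mL·hr
Trapezoidal AUC_0→3 (subcutaneous injection):
  [0→0.5]: (0.0+463.8)/2 × 0.5 = 115.95
  [0.5→1.5]: (463.8+733.2)/2 × 1 = 598.5
  [1.5→2]: (733.2+722.9)/2 × 0.5 = 364.025
  [2→3]: (722.9+613.6)/2 × 1 = 668.25
  Sum = 1746.725 ng/mL·hr
subcutaneous injection tail: 613.6/0.296 = 2072.973; AUC_ev,0→∞ = 1746.725 + 2072.973 = 3819.698 ng/mL·hr
F = (AUC_ev/D_ev)/(AUC_iv/D_iv) = (3819.698/40)/(2360.347/10) = 95.49245/236.0347 = 0.4046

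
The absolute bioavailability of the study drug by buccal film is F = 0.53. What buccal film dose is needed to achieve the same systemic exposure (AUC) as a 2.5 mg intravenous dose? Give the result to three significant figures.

For equal systemic exposure: F × D_ev = D_iv
D_ev = D_iv / F = 2.5 / 0.53 = 4.71698 mg

D_buccal = 4.72 mg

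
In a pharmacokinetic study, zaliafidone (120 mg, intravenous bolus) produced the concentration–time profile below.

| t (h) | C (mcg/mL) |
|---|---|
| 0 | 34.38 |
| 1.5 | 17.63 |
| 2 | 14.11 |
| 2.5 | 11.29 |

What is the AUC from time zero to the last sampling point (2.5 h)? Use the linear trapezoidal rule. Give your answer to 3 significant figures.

AUC = 53.3 mcg/mL·h

Trapezoidal AUC_0→2.5:
  [0→1.5]: (34.38+17.63)/2 × 1.5 = 39.0075
  [1.5→2]: (17.63+14.11)/2 × 0.5 = 7.935
  [2→2.5]: (14.11+11.29)/2 × 0.5 = 6.35
  Sum = 53.2925 mcg/mL·h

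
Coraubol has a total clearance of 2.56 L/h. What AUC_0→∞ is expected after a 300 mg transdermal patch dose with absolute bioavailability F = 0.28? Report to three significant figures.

AUC_0→∞ = F × Dose / CL
        = 0.28 × 300 / 2.56 = 32.8125 mg/L·h

AUC = 32.8 mg/L·h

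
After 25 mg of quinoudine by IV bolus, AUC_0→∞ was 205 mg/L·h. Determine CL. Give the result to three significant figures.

CL = 0.122 L/h

CL = Dose_iv / AUC_0→∞
   = 25 / 205 = 0.121951 L/h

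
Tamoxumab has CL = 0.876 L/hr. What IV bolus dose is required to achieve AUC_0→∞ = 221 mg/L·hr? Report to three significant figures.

Dose_iv = CL × AUC_0→∞
     = 0.876 × 221 = 193.596 mg

Dose = 194 mg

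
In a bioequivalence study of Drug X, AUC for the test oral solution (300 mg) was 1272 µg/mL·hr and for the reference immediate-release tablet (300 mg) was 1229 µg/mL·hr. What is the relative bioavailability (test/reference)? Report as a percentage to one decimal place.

F_rel = (AUC_test/D_test) / (AUC_ref/D_ref)
      = (1272/300) / (1229/300)
      = 4.24 / 4.09667 = 1.0350 = 103.50%

F_rel = 103.5%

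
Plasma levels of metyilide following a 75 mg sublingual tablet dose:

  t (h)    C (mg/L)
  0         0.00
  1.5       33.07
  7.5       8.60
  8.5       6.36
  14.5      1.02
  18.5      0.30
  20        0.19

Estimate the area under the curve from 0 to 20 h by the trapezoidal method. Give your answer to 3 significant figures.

AUC = 182 mg/L·h

Trapezoidal AUC_0→20:
  [0→1.5]: (0.00+33.07)/2 × 1.5 = 24.8025
  [1.5→7.5]: (33.07+8.60)/2 × 6 = 125.01
  [7.5→8.5]: (8.60+6.36)/2 × 1 = 7.48
  [8.5→14.5]: (6.36+1.02)/2 × 6 = 22.14
  [14.5→18.5]: (1.02+0.30)/2 × 4 = 2.64
  [18.5→20]: (0.30+0.19)/2 × 1.5 = 0.3675
  Sum = 182.44 mg/L·h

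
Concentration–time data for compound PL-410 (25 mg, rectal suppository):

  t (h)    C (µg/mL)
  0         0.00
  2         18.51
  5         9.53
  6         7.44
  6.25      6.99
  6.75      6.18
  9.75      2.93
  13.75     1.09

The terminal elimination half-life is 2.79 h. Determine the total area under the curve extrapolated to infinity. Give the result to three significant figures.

Trapezoidal AUC_0→13.75:
  [0→2]: (0.00+18.51)/2 × 2 = 18.51
  [2→5]: (18.51+9.53)/2 × 3 = 42.06
  [5→6]: (9.53+7.44)/2 × 1 = 8.485
  [6→6.25]: (7.44+6.99)/2 × 0.25 = 1.80375
  [6.25→6.75]: (6.99+6.18)/2 × 0.5 = 3.2925
  [6.75→9.75]: (6.18+2.93)/2 × 3 = 13.665
  [9.75→13.75]: (2.93+1.09)/2 × 4 = 8.04
  Sum = 95.85625 µg/mL·h
k_e = ln2 / t½ = 0.693147 / 2.79 = 0.2484 h^-1
Extrapolated tail: C_last / k_e = 1.09 / 0.2484 = 4.388
AUC_0→∞ = 95.85625 + 4.388 = 100.24425 µg/mL·h

AUC = 100 µg/mL·h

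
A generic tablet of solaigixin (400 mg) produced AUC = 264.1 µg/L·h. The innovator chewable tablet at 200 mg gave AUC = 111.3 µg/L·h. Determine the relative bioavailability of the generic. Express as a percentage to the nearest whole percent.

F_rel = 119%

F_rel = (AUC_test/D_test) / (AUC_ref/D_ref)
      = (264.1/400) / (111.3/200)
      = 0.66025 / 0.5565 = 1.1864 = 118.64%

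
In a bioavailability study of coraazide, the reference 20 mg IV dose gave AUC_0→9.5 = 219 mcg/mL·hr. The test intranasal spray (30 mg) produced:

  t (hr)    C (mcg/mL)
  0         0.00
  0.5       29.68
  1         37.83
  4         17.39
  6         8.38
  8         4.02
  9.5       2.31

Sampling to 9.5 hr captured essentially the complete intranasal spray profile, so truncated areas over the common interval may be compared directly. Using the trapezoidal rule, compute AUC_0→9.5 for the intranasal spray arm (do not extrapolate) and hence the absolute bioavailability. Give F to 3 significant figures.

Trapezoidal AUC_0→9.5 (intranasal spray):
  [0→0.5]: (0.00+29.68)/2 × 0.5 = 7.42
  [0.5→1]: (29.68+37.83)/2 × 0.5 = 16.8775
  [1→4]: (37.83+17.39)/2 × 3 = 82.83
  [4→6]: (17.39+8.38)/2 × 2 = 25.77
  [6→8]: (8.38+4.02)/2 × 2 = 12.4
  [8→9.5]: (4.02+2.31)/2 × 1.5 = 4.7475
  Sum = 150.045 mcg/mL·hr
F = (AUC_ev/D_ev)/(AUC_iv/D_iv) = (150.045/30)/(219/20) = 5.0015/10.95 = 0.4568

F = 0.457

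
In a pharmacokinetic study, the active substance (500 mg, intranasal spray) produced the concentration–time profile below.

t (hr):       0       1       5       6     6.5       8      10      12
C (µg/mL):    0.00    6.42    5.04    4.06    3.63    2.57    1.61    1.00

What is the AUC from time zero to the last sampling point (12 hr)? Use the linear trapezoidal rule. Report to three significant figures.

AUC = 44.0 µg/mL·hr

Trapezoidal AUC_0→12:
  [0→1]: (0.00+6.42)/2 × 1 = 3.21
  [1→5]: (6.42+5.04)/2 × 4 = 22.92
  [5→6]: (5.04+4.06)/2 × 1 = 4.55
  [6→6.5]: (4.06+3.63)/2 × 0.5 = 1.9225
  [6.5→8]: (3.63+2.57)/2 × 1.5 = 4.65
  [8→10]: (2.57+1.61)/2 × 2 = 4.18
  [10→12]: (1.61+1.00)/2 × 2 = 2.61
  Sum = 44.0425 µg/mL·hr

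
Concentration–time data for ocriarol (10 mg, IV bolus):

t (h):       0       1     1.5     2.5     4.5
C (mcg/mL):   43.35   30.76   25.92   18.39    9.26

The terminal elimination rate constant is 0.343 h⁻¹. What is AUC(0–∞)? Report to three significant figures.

AUC = 128 mcg/mL·h

Trapezoidal AUC_0→4.5:
  [0→1]: (43.35+30.76)/2 × 1 = 37.055
  [1→1.5]: (30.76+25.92)/2 × 0.5 = 14.17
  [1.5→2.5]: (25.92+18.39)/2 × 1 = 22.155
  [2.5→4.5]: (18.39+9.26)/2 × 2 = 27.65
  Sum = 101.03 mcg/mL·h
Extrapolated tail: C_last / k_e = 9.26 / 0.343 = 26.997
AUC_0→∞ = 101.03 + 26.997 = 128.027 mcg/mL·h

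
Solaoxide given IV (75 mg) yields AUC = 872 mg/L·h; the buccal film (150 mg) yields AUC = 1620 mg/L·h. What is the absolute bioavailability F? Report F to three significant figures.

F = 0.929

F = (AUC_ev / D_ev) / (AUC_iv / D_iv)
  = (1620/150) / (872/75)
  = 10.8 / 11.6267 = 0.9289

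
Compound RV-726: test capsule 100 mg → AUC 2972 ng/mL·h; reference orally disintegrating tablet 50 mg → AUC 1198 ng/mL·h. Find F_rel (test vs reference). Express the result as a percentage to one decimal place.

F_rel = (AUC_test/D_test) / (AUC_ref/D_ref)
      = (2972/100) / (1198/50)
      = 29.72 / 23.96 = 1.2404 = 124.04%

F_rel = 124.0%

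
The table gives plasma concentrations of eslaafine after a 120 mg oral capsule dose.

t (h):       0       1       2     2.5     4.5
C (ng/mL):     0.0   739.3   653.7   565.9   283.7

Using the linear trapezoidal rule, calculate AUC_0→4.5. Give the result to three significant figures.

Trapezoidal AUC_0→4.5:
  [0→1]: (0.0+739.3)/2 × 1 = 369.65
  [1→2]: (739.3+653.7)/2 × 1 = 696.5
  [2→2.5]: (653.7+565.9)/2 × 0.5 = 304.9
  [2.5→4.5]: (565.9+283.7)/2 × 2 = 849.6
  Sum = 2220.65 ng/mL·h

AUC = 2220 ng/mL·h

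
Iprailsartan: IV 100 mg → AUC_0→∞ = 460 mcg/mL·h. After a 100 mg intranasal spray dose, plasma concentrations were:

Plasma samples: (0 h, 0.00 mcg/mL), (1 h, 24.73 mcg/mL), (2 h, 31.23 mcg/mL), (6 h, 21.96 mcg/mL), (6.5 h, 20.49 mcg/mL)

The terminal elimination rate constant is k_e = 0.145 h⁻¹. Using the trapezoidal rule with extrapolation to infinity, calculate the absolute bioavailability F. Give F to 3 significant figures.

Trapezoidal AUC_0→6.5 (intranasal spray):
  [0→1]: (0.00+24.73)/2 × 1 = 12.365
  [1→2]: (24.73+31.23)/2 × 1 = 27.98
  [2→6]: (31.23+21.96)/2 × 4 = 106.38
  [6→6.5]: (21.96+20.49)/2 × 0.5 = 10.6125
  Sum = 157.3375 mcg/mL·h
Tail: C_last/k_e = 20.49/0.145 = 141.310
AUC_0→∞ (intranasal spray) = 157.3375 + 141.310 = 298.6475 mcg/mL·h
F = (AUC_ev/D_ev)/(AUC_iv/D_iv) = (298.6475/100)/(460/100) = 2.986475/4.6 = 0.6492

F = 0.649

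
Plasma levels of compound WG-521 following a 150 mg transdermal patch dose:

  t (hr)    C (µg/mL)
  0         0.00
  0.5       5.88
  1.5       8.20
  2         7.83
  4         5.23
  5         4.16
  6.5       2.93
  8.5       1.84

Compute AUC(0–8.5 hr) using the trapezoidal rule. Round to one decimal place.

Trapezoidal AUC_0→8.5:
  [0→0.5]: (0.00+5.88)/2 × 0.5 = 1.47
  [0.5→1.5]: (5.88+8.20)/2 × 1 = 7.04
  [1.5→2]: (8.20+7.83)/2 × 0.5 = 4.0075
  [2→4]: (7.83+5.23)/2 × 2 = 13.06
  [4→5]: (5.23+4.16)/2 × 1 = 4.695
  [5→6.5]: (4.16+2.93)/2 × 1.5 = 5.3175
  [6.5→8.5]: (2.93+1.84)/2 × 2 = 4.77
  Sum = 40.36 µg/mL·hr

AUC = 40.4 µg/mL·hr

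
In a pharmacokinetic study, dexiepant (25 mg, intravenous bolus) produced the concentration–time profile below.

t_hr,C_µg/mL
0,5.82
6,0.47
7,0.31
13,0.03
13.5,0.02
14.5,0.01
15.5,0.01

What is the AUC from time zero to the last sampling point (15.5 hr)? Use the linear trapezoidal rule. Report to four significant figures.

Trapezoidal AUC_0→15.5:
  [0→6]: (5.82+0.47)/2 × 6 = 18.87
  [6→7]: (0.47+0.31)/2 × 1 = 0.39
  [7→13]: (0.31+0.03)/2 × 6 = 1.02
  [13→13.5]: (0.03+0.02)/2 × 0.5 = 0.0125
  [13.5→14.5]: (0.02+0.01)/2 × 1 = 0.015
  [14.5→15.5]: (0.01+0.01)/2 × 1 = 0.01
  Sum = 20.3175 µg/mL·hr

AUC = 20.32 µg/mL·hr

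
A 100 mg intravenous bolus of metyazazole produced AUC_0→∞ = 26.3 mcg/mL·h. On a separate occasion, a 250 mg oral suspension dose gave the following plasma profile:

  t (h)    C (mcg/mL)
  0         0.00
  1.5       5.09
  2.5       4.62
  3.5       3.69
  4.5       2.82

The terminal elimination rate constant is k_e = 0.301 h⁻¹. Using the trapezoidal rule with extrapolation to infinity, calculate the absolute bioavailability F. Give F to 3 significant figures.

Trapezoidal AUC_0→4.5 (oral suspension):
  [0→1.5]: (0.00+5.09)/2 × 1.5 = 3.8175
  [1.5→2.5]: (5.09+4.62)/2 × 1 = 4.855
  [2.5→3.5]: (4.62+3.69)/2 × 1 = 4.155
  [3.5→4.5]: (3.69+2.82)/2 × 1 = 3.255
  Sum = 16.0825 mcg/mL·h
Tail: C_last/k_e = 2.82/0.301 = 9.369
AUC_0→∞ (oral suspension) = 16.0825 + 9.369 = 25.4515 mcg/mL·h
F = (AUC_ev/D_ev)/(AUC_iv/D_iv) = (25.4515/250)/(26.3/100) = 0.101806/0.263 = 0.3871

F = 0.387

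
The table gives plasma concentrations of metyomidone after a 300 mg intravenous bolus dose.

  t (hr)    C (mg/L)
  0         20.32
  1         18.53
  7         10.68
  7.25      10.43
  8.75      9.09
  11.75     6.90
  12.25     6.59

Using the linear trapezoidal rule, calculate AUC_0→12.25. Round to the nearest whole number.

AUC = 152 mg/L·hr

Trapezoidal AUC_0→12.25:
  [0→1]: (20.32+18.53)/2 × 1 = 19.425
  [1→7]: (18.53+10.68)/2 × 6 = 87.63
  [7→7.25]: (10.68+10.43)/2 × 0.25 = 2.63875
  [7.25→8.75]: (10.43+9.09)/2 × 1.5 = 14.64
  [8.75→11.75]: (9.09+6.90)/2 × 3 = 23.985
  [11.75→12.25]: (6.90+6.59)/2 × 0.5 = 3.3725
  Sum = 151.69125 mg/L·hr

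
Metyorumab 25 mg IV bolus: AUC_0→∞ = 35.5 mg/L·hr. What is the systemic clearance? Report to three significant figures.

CL = Dose_iv / AUC_0→∞
   = 25 / 35.5 = 0.704225 L/hr

CL = 0.704 L/hr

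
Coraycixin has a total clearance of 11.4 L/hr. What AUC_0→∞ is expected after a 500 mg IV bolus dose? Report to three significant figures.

AUC = 43.9 mg/L·hr

AUC_0→∞ = Dose_iv / CL
        = 500 / 11.4 = 43.8596 mg/L·hr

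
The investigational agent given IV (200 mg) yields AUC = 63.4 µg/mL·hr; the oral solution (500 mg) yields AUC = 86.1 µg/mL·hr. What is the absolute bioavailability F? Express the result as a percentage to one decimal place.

F = (AUC_ev / D_ev) / (AUC_iv / D_iv)
  = (86.1/500) / (63.4/200)
  = 0.1722 / 0.317 = 0.5432
  = 54.32%

F = 54.3%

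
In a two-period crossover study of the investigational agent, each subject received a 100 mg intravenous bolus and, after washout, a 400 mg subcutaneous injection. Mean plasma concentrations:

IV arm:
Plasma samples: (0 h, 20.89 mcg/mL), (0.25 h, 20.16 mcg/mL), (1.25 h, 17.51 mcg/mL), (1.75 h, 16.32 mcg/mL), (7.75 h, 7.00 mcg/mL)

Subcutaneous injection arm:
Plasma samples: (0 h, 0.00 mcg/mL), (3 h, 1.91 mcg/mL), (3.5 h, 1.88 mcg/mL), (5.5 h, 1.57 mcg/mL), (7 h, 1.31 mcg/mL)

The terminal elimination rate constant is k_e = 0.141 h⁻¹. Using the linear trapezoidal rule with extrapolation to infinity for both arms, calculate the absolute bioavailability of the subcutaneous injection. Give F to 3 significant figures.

F = 0.0308

Trapezoidal AUC_0→7.75 (IV):
  [0→0.25]: (20.89+20.16)/2 × 0.25 = 5.13125
  [0.25→1.25]: (20.16+17.51)/2 × 1 = 18.835
  [1.25→1.75]: (17.51+16.32)/2 × 0.5 = 8.4575
  [1.75→7.75]: (16.32+7.00)/2 × 6 = 69.96
  Sum = 102.38375 mcg/mL·h
IV tail: 7.00/0.141 = 49.645; AUC_iv,0→∞ = 102.38375 + 49.645 = 152.02875 mcg/mL·h
Trapezoidal AUC_0→7 (subcutaneous injection):
  [0→3]: (0.00+1.91)/2 × 3 = 2.865
  [3→3.5]: (1.91+1.88)/2 × 0.5 = 0.9475
  [3.5→5.5]: (1.88+1.57)/2 × 2 = 3.45
  [5.5→7]: (1.57+1.31)/2 × 1.5 = 2.16
  Sum = 9.4225 mcg/mL·h
subcutaneous injection tail: 1.31/0.141 = 9.291; AUC_ev,0→∞ = 9.4225 + 9.291 = 18.7135 mcg/mL·h
F = (AUC_ev/D_ev)/(AUC_iv/D_iv) = (18.7135/400)/(152.02875/100) = 0.04678375/1.5202875 = 0.0308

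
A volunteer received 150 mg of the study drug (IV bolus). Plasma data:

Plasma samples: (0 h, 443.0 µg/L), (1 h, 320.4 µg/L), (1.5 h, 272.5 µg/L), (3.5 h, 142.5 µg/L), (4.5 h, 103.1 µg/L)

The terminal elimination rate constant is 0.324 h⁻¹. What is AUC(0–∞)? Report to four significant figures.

Trapezoidal AUC_0→4.5:
  [0→1]: (443.0+320.4)/2 × 1 = 381.7
  [1→1.5]: (320.4+272.5)/2 × 0.5 = 148.225
  [1.5→3.5]: (272.5+142.5)/2 × 2 = 415.0
  [3.5→4.5]: (142.5+103.1)/2 × 1 = 122.8
  Sum = 1067.725 µg/L·h
Extrapolated tail: C_last / k_e = 103.1 / 0.324 = 318.210
AUC_0→∞ = 1067.725 + 318.210 = 1385.935 µg/L·h

AUC = 1386 µg/L·h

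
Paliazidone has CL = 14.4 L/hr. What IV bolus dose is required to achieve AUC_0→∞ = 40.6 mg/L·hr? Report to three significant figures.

Dose_iv = CL × AUC_0→∞
     = 14.4 × 40.6 = 584.64 mg

Dose = 585 mg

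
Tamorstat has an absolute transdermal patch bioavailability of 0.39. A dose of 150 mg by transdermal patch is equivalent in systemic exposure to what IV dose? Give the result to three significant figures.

D_iv = 58.5 mg

Systemic exposure from an extravascular dose = F × D_ev, so the equivalent IV dose is F × D_ev.
D_iv = F × D_ev = 0.39 × 150 = 58.5 mg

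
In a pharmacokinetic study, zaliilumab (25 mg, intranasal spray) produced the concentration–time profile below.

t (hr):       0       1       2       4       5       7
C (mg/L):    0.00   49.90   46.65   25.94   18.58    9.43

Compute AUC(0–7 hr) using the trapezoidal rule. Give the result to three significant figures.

AUC = 196 mg/L·hr

Trapezoidal AUC_0→7:
  [0→1]: (0.00+49.90)/2 × 1 = 24.95
  [1→2]: (49.90+46.65)/2 × 1 = 48.275
  [2→4]: (46.65+25.94)/2 × 2 = 72.59
  [4→5]: (25.94+18.58)/2 × 1 = 22.26
  [5→7]: (18.58+9.43)/2 × 2 = 28.01
  Sum = 196.085 mg/L·hr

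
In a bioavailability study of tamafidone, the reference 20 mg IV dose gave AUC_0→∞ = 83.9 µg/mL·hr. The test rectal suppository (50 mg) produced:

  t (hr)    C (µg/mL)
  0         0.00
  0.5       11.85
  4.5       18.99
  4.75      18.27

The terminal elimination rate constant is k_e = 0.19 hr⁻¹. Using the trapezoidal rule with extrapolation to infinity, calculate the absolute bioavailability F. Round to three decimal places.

F = 0.789

Trapezoidal AUC_0→4.75 (rectal suppository):
  [0→0.5]: (0.00+11.85)/2 × 0.5 = 2.9625
  [0.5→4.5]: (11.85+18.99)/2 × 4 = 61.68
  [4.5→4.75]: (18.99+18.27)/2 × 0.25 = 4.6575
  Sum = 69.3 µg/mL·hr
Tail: C_last/k_e = 18.27/0.19 = 96.158
AUC_0→∞ (rectal suppository) = 69.3 + 96.158 = 165.458 µg/mL·hr
F = (AUC_ev/D_ev)/(AUC_iv/D_iv) = (165.458/50)/(83.9/20) = 3.30916/4.195 = 0.7888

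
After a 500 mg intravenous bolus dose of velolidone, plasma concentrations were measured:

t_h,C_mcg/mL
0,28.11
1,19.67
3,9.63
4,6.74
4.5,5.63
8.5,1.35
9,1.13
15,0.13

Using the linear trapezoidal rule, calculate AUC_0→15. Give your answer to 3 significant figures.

AUC = 82.8 mcg/mL·h

Trapezoidal AUC_0→15:
  [0→1]: (28.11+19.67)/2 × 1 = 23.89
  [1→3]: (19.67+9.63)/2 × 2 = 29.3
  [3→4]: (9.63+6.74)/2 × 1 = 8.185
  [4→4.5]: (6.74+5.63)/2 × 0.5 = 3.0925
  [4.5→8.5]: (5.63+1.35)/2 × 4 = 13.96
  [8.5→9]: (1.35+1.13)/2 × 0.5 = 0.62
  [9→15]: (1.13+0.13)/2 × 6 = 3.78
  Sum = 82.8275 mcg/mL·h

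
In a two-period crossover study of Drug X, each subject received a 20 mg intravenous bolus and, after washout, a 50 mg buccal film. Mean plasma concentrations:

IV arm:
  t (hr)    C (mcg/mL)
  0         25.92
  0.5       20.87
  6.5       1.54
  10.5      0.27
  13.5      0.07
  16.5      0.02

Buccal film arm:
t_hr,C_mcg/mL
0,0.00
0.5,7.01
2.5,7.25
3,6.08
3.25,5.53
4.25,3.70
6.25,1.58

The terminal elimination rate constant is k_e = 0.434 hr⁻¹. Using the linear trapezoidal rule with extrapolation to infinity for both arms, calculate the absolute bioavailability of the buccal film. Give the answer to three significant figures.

F = 0.165

Trapezoidal AUC_0→16.5 (IV):
  [0→0.5]: (25.92+20.87)/2 × 0.5 = 11.6975
  [0.5→6.5]: (20.87+1.54)/2 × 6 = 67.23
  [6.5→10.5]: (1.54+0.27)/2 × 4 = 3.62
  [10.5→13.5]: (0.27+0.07)/2 × 3 = 0.51
  [13.5→16.5]: (0.07+0.02)/2 × 3 = 0.135
  Sum = 83.1925 mcg/mL·hr
IV tail: 0.02/0.434 = 0.046; AUC_iv,0→∞ = 83.1925 + 0.046 = 83.2385 mcg/mL·hr
Trapezoidal AUC_0→6.25 (buccal film):
  [0→0.5]: (0.00+7.01)/2 × 0.5 = 1.7525
  [0.5→2.5]: (7.01+7.25)/2 × 2 = 14.26
  [2.5→3]: (7.25+6.08)/2 × 0.5 = 3.3325
  [3→3.25]: (6.08+5.53)/2 × 0.25 = 1.45125
  [3.25→4.25]: (5.53+3.70)/2 × 1 = 4.615
  [4.25→6.25]: (3.70+1.58)/2 × 2 = 5.28
  Sum = 30.69125 mcg/mL·hr
buccal film tail: 1.58/0.434 = 3.641; AUC_ev,0→∞ = 30.69125 + 3.641 = 34.33225 mcg/mL·hr
F = (AUC_ev/D_ev)/(AUC_iv/D_iv) = (34.33225/50)/(83.2385/20) = 0.686645/4.161925 = 0.1650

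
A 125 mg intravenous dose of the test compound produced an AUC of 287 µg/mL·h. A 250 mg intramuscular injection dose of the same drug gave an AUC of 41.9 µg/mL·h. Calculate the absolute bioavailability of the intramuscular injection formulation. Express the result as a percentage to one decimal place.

F = (AUC_ev / D_ev) / (AUC_iv / D_iv)
  = (41.9/250) / (287/125)
  = 0.1676 / 2.296 = 0.0730
  = 7.30%

F = 7.3%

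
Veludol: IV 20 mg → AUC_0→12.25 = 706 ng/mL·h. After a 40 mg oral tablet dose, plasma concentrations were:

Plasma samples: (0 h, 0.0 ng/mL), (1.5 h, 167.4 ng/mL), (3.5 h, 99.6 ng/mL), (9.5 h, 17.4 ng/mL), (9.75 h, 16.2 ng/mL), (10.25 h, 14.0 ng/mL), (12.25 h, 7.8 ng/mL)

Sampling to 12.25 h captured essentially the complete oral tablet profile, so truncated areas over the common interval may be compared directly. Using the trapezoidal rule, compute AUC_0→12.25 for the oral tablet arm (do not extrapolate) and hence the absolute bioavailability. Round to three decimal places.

F = 0.550

Trapezoidal AUC_0→12.25 (oral tablet):
  [0→1.5]: (0.0+167.4)/2 × 1.5 = 125.55
  [1.5→3.5]: (167.4+99.6)/2 × 2 = 267.0
  [3.5→9.5]: (99.6+17.4)/2 × 6 = 351.0
  [9.5→9.75]: (17.4+16.2)/2 × 0.25 = 4.2
  [9.75→10.25]: (16.2+14.0)/2 × 0.5 = 7.55
  [10.25→12.25]: (14.0+7.8)/2 × 2 = 21.8
  Sum = 777.1 ng/mL·h
F = (AUC_ev/D_ev)/(AUC_iv/D_iv) = (777.1/40)/(706/20) = 19.4275/35.3 = 0.5504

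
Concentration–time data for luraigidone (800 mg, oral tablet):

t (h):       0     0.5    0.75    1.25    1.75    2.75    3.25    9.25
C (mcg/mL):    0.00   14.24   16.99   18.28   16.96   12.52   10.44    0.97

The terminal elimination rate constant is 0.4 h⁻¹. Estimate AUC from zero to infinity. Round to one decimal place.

AUC = 82.2 mcg/mL·h

Trapezoidal AUC_0→9.25:
  [0→0.5]: (0.00+14.24)/2 × 0.5 = 3.56
  [0.5→0.75]: (14.24+16.99)/2 × 0.25 = 3.90375
  [0.75→1.25]: (16.99+18.28)/2 × 0.5 = 8.8175
  [1.25→1.75]: (18.28+16.96)/2 × 0.5 = 8.81
  [1.75→2.75]: (16.96+12.52)/2 × 1 = 14.74
  [2.75→3.25]: (12.52+10.44)/2 × 0.5 = 5.74
  [3.25→9.25]: (10.44+0.97)/2 × 6 = 34.23
  Sum = 79.80125 mcg/mL·h
Extrapolated tail: C_last / k_e = 0.97 / 0.4 = 2.425
AUC_0→∞ = 79.80125 + 2.425 = 82.22625 mcg/mL·h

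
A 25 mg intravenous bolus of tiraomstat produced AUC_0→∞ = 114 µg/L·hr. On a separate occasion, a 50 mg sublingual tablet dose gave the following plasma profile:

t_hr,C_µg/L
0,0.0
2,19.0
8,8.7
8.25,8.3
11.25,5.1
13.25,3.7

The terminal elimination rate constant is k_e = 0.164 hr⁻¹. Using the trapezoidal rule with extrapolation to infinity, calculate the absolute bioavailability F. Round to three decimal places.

F = 0.683

Trapezoidal AUC_0→13.25 (sublingual tablet):
  [0→2]: (0.0+19.0)/2 × 2 = 19.0
  [2→8]: (19.0+8.7)/2 × 6 = 83.1
  [8→8.25]: (8.7+8.3)/2 × 0.25 = 2.125
  [8.25→11.25]: (8.3+5.1)/2 × 3 = 20.1
  [11.25→13.25]: (5.1+3.7)/2 × 2 = 8.8
  Sum = 133.125 µg/L·hr
Tail: C_last/k_e = 3.7/0.164 = 22.561
AUC_0→∞ (sublingual tablet) = 133.125 + 22.561 = 155.686 µg/L·hr
F = (AUC_ev/D_ev)/(AUC_iv/D_iv) = (155.686/50)/(114/25) = 3.11372/4.56 = 0.6828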